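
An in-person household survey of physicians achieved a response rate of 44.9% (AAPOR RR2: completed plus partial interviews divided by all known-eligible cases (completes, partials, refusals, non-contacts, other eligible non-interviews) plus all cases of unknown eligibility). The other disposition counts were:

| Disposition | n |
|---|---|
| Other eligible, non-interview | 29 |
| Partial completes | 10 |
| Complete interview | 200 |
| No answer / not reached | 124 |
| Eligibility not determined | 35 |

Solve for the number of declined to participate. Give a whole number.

70

Num: 200 + 10 = 210
RR2 = 210 / D = 0.449
D = 210 / 0.449 = 467.7
Rest of base = 398
declined to participate = 467.7 − 398 ≈ 70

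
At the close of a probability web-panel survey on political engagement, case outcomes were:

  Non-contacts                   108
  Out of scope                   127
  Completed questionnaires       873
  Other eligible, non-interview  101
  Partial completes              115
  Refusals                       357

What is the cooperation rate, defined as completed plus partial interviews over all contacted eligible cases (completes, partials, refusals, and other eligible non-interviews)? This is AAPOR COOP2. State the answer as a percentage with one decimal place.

Top → 873 + 115 = 988
Denominator → 873 + 115 + 357 + 101 = 1446
COOP2 = 988 / 1446 = 0.6833

68.3%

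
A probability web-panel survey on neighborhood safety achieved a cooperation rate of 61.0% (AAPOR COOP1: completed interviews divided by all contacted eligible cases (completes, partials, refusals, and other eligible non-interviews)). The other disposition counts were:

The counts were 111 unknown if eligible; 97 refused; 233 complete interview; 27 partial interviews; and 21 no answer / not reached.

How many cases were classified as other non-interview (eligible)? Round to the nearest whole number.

COOP1 = 233 / D = 0.610
D = 233 / 0.610 = 382.0
Remaining denominator categories sum to 357
other non-interview (eligible) = 382.0 − 357 ≈ 25

25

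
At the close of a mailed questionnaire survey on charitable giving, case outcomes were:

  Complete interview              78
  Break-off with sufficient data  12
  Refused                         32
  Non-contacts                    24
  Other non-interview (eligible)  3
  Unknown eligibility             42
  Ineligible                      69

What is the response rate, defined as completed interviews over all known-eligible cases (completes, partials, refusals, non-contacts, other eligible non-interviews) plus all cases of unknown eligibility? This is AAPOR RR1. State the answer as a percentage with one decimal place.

40.8%

Num: 78
Denom: 78 + 12 + 32 + 24 + 3 + 42 = 191
RR1 = 78 / 191 = 0.4084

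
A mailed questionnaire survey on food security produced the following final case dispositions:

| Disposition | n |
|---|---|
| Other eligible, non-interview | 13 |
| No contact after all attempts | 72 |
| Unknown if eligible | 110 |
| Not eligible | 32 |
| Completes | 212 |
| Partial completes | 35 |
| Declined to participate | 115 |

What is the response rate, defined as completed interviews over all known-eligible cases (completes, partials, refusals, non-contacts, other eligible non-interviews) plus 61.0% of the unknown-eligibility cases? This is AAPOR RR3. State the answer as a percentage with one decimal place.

Num → 212
Determined eligible → 212 + 35 + 115 + 72 + 13 = 447
Estimated eligible among unknowns → 0.6100 × 110 = 67.10
Denominator → 447 + 67.10 = 514.10
RR3 = 212 / 514.10 = 0.4124

41.2%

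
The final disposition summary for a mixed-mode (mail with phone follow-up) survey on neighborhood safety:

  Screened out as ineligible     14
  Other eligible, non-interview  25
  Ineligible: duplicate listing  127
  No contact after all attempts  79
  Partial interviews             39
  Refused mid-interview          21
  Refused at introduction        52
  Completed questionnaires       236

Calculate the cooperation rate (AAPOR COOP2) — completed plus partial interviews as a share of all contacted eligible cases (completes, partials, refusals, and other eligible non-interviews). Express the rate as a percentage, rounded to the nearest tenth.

Refusals = 52 + 21 = 73
Out of scope = 14 + 127 = 141
Numerator → 236 + 39 = 275
Base → 236 + 39 + 73 + 25 = 373
COOP2 = 275 / 373 = 0.7373

73.7%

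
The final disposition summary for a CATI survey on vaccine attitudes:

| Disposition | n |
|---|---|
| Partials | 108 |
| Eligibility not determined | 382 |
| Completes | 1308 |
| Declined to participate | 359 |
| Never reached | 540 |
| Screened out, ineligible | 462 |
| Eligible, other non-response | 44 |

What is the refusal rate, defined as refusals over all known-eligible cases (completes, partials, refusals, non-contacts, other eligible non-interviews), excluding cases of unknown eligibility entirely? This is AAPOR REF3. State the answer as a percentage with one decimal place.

15.2%

Num = 359
Base = 1308 + 108 + 359 + 540 + 44 = 2359
REF3 = 359 / 2359 = 0.1522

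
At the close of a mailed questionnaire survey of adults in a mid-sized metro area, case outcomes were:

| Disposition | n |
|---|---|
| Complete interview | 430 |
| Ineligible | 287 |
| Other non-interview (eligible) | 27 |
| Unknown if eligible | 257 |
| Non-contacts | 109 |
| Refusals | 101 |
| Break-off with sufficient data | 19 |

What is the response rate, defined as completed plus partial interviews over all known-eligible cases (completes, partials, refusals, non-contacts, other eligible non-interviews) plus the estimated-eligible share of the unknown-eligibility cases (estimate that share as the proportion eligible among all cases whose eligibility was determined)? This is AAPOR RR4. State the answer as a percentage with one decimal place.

Numerator: 430 + 19 = 449
Determined eligible: 430 + 19 + 101 + 109 + 27 = 686
e = 686 / (686 + 287) = 686 / 973 = 0.7050
e × U: 0.7050 × 257 = 181.19
Denominator: 686 + 181.19 = 867.19
RR4 = 449 / 867.19 = 0.5178

51.8%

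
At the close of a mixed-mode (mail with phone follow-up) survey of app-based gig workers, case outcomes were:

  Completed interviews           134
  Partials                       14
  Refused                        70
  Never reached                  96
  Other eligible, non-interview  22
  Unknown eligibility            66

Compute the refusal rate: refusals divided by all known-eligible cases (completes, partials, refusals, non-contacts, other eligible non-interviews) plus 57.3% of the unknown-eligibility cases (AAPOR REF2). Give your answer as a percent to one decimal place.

Numerator = 70
Determined eligible = 134 + 14 + 70 + 96 + 22 = 336
Eligible share of unknowns = 0.5730 × 66 = 37.82
Base = 336 + 37.82 = 373.82
REF2 = 70 / 373.82 = 0.1873

18.7%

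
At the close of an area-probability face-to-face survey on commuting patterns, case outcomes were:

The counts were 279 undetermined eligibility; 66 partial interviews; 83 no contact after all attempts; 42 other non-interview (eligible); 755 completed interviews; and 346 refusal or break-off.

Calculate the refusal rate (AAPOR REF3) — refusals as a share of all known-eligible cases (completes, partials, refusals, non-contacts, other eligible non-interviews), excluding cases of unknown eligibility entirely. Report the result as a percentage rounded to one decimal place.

26.8%

Top → 346
Denom → 755 + 66 + 346 + 83 + 42 = 1292
REF3 = 346 / 1292 = 0.2678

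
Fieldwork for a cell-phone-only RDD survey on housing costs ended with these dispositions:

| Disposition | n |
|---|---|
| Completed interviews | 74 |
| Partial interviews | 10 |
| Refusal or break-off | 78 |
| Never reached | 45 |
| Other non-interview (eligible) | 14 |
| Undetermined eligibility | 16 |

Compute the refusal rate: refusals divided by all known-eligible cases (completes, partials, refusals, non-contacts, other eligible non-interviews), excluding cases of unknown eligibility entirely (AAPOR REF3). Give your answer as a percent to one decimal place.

35.3%

Numerator → 78
Denominator → 74 + 10 + 78 + 45 + 14 = 221
REF3 = 78 / 221 = 0.3529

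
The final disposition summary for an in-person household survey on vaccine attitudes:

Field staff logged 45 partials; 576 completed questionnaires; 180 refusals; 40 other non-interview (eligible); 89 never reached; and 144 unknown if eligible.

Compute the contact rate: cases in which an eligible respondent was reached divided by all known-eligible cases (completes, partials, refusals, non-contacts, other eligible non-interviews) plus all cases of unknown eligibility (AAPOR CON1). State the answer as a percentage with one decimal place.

Num → 576 + 45 + 180 + 40 = 841
Denominator → 576 + 45 + 180 + 89 + 40 + 144 = 1074
CON1 = 841 / 1074 = 0.7831

78.3%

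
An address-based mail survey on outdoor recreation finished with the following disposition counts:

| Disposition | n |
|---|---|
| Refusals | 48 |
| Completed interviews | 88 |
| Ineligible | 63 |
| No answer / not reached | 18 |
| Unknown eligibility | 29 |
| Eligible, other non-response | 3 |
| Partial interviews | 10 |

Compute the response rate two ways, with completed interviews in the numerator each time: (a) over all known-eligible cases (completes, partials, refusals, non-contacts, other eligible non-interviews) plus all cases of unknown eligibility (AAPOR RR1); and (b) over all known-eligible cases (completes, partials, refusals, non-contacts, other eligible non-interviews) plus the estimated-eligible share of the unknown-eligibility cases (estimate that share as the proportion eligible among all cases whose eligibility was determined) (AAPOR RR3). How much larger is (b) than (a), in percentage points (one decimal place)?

1.9

Numerator = 88
Denom = 88 + 10 + 48 + 18 + 3 + 29 = 196
RR1 = 88 / 196 = 0.4490
Known eligible = 88 + 10 + 48 + 18 + 3 = 167
e = 167 / (167 + 63) = 167 / 230 = 0.7261
Estimated eligible among unknowns = 0.7261 × 29 = 21.06
Denom = 167 + 21.06 = 188.06
RR3 = 88 / 188.06 = 0.4679
Difference = 46.79 − 44.90 = 1.89 percentage points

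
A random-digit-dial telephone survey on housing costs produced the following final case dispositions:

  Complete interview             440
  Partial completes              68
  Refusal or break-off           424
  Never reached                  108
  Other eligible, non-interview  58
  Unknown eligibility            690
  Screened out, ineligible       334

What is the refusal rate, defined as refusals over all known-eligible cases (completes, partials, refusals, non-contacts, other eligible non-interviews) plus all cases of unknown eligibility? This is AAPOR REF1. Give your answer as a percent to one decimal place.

Top: 424
Denominator: 440 + 68 + 424 + 108 + 58 + 690 = 1788
REF1 = 424 / 1788 = 0.2371

23.7%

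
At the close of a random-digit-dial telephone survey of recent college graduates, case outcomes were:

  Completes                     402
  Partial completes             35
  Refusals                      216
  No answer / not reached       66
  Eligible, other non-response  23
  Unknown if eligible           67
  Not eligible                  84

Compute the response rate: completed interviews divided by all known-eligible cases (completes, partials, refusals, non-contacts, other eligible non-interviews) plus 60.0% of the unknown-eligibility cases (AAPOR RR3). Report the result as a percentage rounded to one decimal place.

51.4%

Top = 402
Determined eligible = 402 + 35 + 216 + 66 + 23 = 742
Estimated eligible among unknowns = 0.6000 × 67 = 40.20
Base = 742 + 40.20 = 782.20
RR3 = 402 / 782.20 = 0.5139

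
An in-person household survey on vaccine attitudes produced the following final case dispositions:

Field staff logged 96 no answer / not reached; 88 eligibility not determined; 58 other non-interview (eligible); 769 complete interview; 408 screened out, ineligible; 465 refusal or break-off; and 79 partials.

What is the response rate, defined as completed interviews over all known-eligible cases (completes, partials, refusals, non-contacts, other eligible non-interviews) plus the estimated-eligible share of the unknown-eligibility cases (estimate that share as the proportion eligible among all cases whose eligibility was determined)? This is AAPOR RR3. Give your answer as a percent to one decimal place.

Numerator = 769
Known eligible = 769 + 79 + 465 + 96 + 58 = 1467
e = 1467 / (1467 + 408) = 1467 / 1875 = 0.7824
Estimated eligible among unknowns = 0.7824 × 88 = 68.85
Base = 1467 + 68.85 = 1535.85
RR3 = 769 / 1535.85 = 0.5007

50.1%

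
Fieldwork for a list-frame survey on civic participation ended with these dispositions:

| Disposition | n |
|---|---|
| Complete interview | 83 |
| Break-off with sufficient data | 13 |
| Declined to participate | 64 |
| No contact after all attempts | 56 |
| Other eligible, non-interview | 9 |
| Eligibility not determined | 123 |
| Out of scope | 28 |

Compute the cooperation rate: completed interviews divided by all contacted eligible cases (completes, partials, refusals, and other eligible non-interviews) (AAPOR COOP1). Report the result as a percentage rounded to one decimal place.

49.1%

Num = 83
Base = 83 + 13 + 64 + 9 = 169
COOP1 = 83 / 169 = 0.4911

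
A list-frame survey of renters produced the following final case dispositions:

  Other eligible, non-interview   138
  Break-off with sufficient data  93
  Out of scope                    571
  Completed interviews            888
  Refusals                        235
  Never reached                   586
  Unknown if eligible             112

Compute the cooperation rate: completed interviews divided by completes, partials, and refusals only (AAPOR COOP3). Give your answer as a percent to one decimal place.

73.0%

Num → 888
Denominator → 888 + 93 + 235 = 1216
COOP3 = 888 / 1216 = 0.7303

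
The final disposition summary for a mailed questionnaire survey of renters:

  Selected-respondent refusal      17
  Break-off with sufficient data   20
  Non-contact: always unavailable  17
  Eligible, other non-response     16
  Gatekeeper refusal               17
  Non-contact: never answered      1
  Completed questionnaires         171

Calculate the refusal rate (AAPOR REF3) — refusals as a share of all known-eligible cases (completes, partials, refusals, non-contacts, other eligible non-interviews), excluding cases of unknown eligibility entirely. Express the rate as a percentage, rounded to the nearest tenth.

13.1%

Refusal or break-off = 17 + 17 = 34
Never reached = 1 + 17 = 18
Numerator = 34
Base = 171 + 20 + 34 + 18 + 16 = 259
REF3 = 34 / 259 = 0.1313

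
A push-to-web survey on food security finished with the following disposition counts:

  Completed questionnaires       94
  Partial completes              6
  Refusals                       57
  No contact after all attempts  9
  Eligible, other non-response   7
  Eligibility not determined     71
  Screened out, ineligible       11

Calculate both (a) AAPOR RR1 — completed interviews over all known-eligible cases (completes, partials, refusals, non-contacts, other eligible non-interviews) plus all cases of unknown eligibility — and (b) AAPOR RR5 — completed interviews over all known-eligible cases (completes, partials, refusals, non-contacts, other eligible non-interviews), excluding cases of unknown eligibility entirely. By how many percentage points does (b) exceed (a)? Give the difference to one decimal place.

Numerator = 94
Denominator = 94 + 6 + 57 + 9 + 7 + 71 = 244
RR1 = 94 / 244 = 0.3852
Denominator = 94 + 6 + 57 + 9 + 7 = 173
RR5 = 94 / 173 = 0.5434
Difference = 54.34 − 38.52 = 15.82 percentage points

15.8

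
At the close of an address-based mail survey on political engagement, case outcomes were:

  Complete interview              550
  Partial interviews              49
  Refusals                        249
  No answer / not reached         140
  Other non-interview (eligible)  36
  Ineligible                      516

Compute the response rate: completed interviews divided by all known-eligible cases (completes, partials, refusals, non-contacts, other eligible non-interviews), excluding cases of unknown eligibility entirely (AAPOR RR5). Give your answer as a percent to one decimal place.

Top: 550
Base: 550 + 49 + 249 + 140 + 36 = 1024
RR5 = 550 / 1024 = 0.5371

53.7%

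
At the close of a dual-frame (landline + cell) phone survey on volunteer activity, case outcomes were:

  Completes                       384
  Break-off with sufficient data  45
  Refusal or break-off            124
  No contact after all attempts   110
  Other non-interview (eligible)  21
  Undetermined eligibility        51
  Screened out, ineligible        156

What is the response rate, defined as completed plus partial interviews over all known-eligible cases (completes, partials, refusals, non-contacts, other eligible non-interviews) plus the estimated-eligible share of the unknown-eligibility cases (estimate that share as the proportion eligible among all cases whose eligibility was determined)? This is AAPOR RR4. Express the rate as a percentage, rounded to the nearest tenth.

59.1%

Num → 384 + 45 = 429
Eligible (known) → 384 + 45 + 124 + 110 + 21 = 684
e = 684 / (684 + 156) = 684 / 840 = 0.8143
Estimated eligible among unknowns → 0.8143 × 51 = 41.53
Base → 684 + 41.53 = 725.53
RR4 = 429 / 725.53 = 0.5913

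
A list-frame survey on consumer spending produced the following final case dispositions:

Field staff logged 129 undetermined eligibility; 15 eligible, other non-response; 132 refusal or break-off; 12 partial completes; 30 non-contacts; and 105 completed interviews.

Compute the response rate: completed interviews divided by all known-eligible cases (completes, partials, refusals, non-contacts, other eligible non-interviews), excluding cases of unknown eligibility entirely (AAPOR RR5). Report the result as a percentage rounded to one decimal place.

35.7%

Numerator → 105
Denom → 105 + 12 + 132 + 30 + 15 = 294
RR5 = 105 / 294 = 0.3571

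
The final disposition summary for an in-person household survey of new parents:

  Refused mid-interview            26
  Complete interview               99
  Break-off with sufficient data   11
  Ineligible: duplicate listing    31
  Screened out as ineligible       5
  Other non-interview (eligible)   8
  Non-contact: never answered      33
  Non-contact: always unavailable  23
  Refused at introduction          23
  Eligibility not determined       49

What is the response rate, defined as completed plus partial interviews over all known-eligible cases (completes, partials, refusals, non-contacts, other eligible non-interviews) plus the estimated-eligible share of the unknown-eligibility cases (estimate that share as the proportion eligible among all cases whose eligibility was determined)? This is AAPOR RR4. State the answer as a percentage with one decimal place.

Refused = 23 + 26 = 49
Never reached = 33 + 23 = 56
Not eligible = 5 + 31 = 36
Numerator = 99 + 11 = 110
Known eligible = 99 + 11 + 49 + 56 + 8 = 223
e = 223 / (223 + 36) = 223 / 259 = 0.8610
Estimated eligible among unknowns = 0.8610 × 49 = 42.19
Base = 223 + 42.19 = 265.19
RR4 = 110 / 265.19 = 0.4148

41.5%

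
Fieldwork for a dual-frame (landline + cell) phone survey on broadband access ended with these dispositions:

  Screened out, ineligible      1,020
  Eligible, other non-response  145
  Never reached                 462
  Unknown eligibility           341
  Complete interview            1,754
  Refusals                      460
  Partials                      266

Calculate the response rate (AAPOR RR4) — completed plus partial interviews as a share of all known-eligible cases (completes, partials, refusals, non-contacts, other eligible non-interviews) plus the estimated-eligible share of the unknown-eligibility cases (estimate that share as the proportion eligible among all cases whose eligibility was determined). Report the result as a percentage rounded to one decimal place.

Num → 1754 + 266 = 2020
Eligible (known) → 1754 + 266 + 460 + 462 + 145 = 3087
e = 3087 / (3087 + 1020) = 3087 / 4107 = 0.7516
e × U → 0.7516 × 341 = 256.30
Denom → 3087 + 256.30 = 3343.30
RR4 = 2020 / 3343.30 = 0.6042

60.4%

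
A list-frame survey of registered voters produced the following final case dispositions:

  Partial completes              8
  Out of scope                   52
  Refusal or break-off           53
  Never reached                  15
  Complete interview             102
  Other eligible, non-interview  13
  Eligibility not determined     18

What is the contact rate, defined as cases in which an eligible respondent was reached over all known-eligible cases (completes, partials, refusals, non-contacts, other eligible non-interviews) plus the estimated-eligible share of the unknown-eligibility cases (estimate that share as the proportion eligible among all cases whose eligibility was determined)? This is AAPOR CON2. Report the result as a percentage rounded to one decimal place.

Num → 102 + 8 + 53 + 13 = 176
Determined eligible → 102 + 8 + 53 + 15 + 13 = 191
e = 191 / (191 + 52) = 191 / 243 = 0.7860
e × U → 0.7860 × 18 = 14.15
Base → 191 + 14.15 = 205.15
CON2 = 176 / 205.15 = 0.8579

85.8%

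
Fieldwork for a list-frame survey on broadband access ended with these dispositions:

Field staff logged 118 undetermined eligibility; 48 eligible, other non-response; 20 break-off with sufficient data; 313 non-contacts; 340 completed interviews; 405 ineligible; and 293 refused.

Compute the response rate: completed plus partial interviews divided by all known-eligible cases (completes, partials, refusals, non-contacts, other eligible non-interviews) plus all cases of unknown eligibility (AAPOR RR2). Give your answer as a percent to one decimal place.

Num → 340 + 20 = 360
Denominator → 340 + 20 + 293 + 313 + 48 + 118 = 1132
RR2 = 360 / 1132 = 0.3180

31.8%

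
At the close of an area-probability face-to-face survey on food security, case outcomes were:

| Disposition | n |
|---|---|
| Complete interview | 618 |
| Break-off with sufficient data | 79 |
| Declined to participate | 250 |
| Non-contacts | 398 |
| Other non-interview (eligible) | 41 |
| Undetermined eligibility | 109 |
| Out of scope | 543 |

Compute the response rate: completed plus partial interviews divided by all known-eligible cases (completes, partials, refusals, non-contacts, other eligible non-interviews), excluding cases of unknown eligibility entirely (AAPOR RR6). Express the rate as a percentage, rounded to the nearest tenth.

Top = 618 + 79 = 697
Denominator = 618 + 79 + 250 + 398 + 41 = 1386
RR6 = 697 / 1386 = 0.5029

50.3%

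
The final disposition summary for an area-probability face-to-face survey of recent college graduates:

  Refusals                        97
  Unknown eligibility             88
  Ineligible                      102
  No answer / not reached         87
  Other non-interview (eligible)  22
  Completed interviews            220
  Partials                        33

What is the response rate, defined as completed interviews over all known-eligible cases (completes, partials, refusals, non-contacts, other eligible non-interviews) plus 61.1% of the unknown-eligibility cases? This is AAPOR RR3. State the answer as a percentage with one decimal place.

42.9%

Numerator → 220
Eligible (known) → 220 + 33 + 97 + 87 + 22 = 459
e × U → 0.6110 × 88 = 53.77
Base → 459 + 53.77 = 512.77
RR3 = 220 / 512.77 = 0.4290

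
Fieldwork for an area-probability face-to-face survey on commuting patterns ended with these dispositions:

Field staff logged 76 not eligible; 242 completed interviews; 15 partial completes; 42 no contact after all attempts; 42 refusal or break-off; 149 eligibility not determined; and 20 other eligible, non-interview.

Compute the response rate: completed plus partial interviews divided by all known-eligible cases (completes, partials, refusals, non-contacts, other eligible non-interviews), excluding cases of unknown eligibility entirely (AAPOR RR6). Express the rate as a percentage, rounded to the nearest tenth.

Top = 242 + 15 = 257
Base = 242 + 15 + 42 + 42 + 20 = 361
RR6 = 257 / 361 = 0.7119

71.2%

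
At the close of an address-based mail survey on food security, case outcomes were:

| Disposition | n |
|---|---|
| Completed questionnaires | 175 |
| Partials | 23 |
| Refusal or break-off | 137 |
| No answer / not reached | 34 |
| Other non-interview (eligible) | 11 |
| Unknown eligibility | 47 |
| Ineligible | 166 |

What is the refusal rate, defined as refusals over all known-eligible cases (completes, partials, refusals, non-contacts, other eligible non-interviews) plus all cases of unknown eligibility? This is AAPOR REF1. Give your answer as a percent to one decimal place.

Numerator = 137
Denominator = 175 + 23 + 137 + 34 + 11 + 47 = 427
REF1 = 137 / 427 = 0.3208

32.1%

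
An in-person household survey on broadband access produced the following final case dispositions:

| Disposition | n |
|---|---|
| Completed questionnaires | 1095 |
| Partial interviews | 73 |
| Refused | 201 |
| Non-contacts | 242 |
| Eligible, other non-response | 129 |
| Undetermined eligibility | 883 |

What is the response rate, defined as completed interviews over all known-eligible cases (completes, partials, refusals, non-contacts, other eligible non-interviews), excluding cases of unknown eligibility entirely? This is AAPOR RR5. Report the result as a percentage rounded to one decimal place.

62.9%

Top → 1095
Denominator → 1095 + 73 + 201 + 242 + 129 = 1740
RR5 = 1095 / 1740 = 0.6293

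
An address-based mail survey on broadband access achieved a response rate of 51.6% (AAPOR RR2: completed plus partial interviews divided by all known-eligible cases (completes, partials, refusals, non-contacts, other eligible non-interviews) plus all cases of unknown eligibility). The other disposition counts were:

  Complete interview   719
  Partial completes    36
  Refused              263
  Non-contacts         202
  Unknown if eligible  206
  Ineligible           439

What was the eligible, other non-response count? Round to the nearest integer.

37

Num → 719 + 36 = 755
RR2 = 755 / D = 0.516
D = 755 / 0.516 = 1463.2
Other denominator terms total 1426
eligible, other non-response = 1463.2 − 1426 ≈ 37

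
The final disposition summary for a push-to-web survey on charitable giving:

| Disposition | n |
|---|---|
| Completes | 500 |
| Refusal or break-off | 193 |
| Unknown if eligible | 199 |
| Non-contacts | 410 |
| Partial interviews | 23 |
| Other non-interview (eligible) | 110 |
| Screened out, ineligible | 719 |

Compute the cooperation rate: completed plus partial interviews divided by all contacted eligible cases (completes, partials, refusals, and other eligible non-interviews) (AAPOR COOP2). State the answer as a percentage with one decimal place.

Numerator = 500 + 23 = 523
Base = 500 + 23 + 193 + 110 = 826
COOP2 = 523 / 826 = 0.6332

63.3%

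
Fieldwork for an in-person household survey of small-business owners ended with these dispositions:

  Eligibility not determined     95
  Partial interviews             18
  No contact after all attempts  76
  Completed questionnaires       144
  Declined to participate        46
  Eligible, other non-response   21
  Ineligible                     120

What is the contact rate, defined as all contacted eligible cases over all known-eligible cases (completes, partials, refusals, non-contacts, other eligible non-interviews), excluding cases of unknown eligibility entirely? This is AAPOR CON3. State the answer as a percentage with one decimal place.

75.1%

Top: 144 + 18 + 46 + 21 = 229
Denominator: 144 + 18 + 46 + 76 + 21 = 305
CON3 = 229 / 305 = 0.7508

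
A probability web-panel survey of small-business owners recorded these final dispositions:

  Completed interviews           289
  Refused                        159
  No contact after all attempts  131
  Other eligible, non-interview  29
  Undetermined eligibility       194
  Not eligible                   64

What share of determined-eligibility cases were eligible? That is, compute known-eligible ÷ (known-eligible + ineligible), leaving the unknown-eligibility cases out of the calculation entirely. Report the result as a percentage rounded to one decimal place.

90.5%

Known eligible: 289 + 159 + 131 + 29 = 608
e = 608 / (608 + 64) = 608 / 672 = 0.9048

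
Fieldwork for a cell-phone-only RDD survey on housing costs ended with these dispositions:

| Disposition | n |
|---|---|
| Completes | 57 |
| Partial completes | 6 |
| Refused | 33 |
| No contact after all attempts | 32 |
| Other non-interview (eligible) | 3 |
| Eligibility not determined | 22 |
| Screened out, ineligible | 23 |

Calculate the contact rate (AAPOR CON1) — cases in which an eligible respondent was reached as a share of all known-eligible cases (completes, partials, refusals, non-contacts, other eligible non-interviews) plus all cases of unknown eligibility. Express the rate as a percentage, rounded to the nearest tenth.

Num → 57 + 6 + 33 + 3 = 99
Base → 57 + 6 + 33 + 32 + 3 + 22 = 153
CON1 = 99 / 153 = 0.6471

64.7%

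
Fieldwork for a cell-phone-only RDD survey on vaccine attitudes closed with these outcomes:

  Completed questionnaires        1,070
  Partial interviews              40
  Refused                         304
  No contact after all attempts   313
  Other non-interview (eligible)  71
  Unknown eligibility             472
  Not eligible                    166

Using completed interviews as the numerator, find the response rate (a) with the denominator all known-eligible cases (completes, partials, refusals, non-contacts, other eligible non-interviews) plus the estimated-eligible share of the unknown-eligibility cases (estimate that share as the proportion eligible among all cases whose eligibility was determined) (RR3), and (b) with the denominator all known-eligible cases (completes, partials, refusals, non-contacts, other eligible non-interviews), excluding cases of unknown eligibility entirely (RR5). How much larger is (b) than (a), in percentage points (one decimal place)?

11.5

Numerator = 1070
Determined eligible = 1070 + 40 + 304 + 313 + 71 = 1798
e = 1798 / (1798 + 166) = 1798 / 1964 = 0.9155
Eligible share of unknowns = 0.9155 × 472 = 432.12
Base = 1798 + 432.12 = 2230.12
RR3 = 1070 / 2230.12 = 0.4798
Base = 1070 + 40 + 304 + 313 + 71 = 1798
RR5 = 1070 / 1798 = 0.5951
Difference = 59.51 − 47.98 = 11.53 percentage points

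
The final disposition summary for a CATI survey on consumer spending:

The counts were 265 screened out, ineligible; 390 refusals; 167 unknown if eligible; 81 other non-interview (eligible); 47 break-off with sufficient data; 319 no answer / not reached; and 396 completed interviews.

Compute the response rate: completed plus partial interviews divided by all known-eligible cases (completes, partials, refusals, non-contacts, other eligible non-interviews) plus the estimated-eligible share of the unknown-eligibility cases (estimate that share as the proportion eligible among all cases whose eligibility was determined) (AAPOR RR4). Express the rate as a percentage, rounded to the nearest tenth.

32.3%

Numerator = 396 + 47 = 443
Known eligible = 396 + 47 + 390 + 319 + 81 = 1233
e = 1233 / (1233 + 265) = 1233 / 1498 = 0.8231
Estimated eligible among unknowns = 0.8231 × 167 = 137.46
Base = 1233 + 137.46 = 1370.46
RR4 = 443 / 1370.46 = 0.3232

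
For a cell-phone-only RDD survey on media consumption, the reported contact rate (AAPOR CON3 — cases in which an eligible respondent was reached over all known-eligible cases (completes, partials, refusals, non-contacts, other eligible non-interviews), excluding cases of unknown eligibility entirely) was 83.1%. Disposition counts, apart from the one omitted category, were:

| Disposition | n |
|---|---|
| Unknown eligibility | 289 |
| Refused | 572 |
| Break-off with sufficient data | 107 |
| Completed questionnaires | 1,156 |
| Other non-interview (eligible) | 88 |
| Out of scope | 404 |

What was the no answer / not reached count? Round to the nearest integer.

Num: 1156 + 107 + 572 + 88 = 1923
CON3 = 1923 / D = 0.831
D = 1923 / 0.831 = 2314.1
Remaining denominator categories sum to 1923
no answer / not reached = 2314.1 − 1923 ≈ 391

391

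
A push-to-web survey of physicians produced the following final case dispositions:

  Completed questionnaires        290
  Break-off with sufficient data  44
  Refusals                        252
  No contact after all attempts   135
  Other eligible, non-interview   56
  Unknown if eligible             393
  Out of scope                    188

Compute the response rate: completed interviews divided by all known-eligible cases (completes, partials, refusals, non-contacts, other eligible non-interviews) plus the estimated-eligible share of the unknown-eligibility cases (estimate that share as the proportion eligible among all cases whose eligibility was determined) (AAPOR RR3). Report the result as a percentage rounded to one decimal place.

Num: 290
Determined eligible: 290 + 44 + 252 + 135 + 56 = 777
e = 777 / (777 + 188) = 777 / 965 = 0.8052
Estimated eligible among unknowns: 0.8052 × 393 = 316.44
Denom: 777 + 316.44 = 1093.44
RR3 = 290 / 1093.44 = 0.2652

26.5%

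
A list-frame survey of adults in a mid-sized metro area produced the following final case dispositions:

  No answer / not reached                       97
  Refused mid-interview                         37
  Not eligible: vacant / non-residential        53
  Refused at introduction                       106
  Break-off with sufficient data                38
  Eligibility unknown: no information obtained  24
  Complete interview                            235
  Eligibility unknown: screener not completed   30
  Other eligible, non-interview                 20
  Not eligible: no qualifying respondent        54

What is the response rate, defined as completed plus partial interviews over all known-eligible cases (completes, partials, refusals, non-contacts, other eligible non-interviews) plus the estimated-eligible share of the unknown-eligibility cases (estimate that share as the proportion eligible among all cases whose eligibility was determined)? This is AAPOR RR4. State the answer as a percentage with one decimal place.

Declined to participate = 106 + 37 = 143
Undetermined eligibility = 30 + 24 = 54
Screened out, ineligible = 54 + 53 = 107
Num = 235 + 38 = 273
Determined eligible = 235 + 38 + 143 + 97 + 20 = 533
e = 533 / (533 + 107) = 533 / 640 = 0.8328
Eligible share of unknowns = 0.8328 × 54 = 44.97
Denom = 533 + 44.97 = 577.97
RR4 = 273 / 577.97 = 0.4723

47.2%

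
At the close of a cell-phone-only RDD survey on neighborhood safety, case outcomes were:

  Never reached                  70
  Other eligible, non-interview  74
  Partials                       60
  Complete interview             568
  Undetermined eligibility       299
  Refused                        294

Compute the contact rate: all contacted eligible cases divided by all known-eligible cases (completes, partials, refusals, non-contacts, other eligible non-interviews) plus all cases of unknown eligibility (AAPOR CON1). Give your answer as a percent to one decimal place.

73.0%

Top = 568 + 60 + 294 + 74 = 996
Denominator = 568 + 60 + 294 + 70 + 74 + 299 = 1365
CON1 = 996 / 1365 = 0.7297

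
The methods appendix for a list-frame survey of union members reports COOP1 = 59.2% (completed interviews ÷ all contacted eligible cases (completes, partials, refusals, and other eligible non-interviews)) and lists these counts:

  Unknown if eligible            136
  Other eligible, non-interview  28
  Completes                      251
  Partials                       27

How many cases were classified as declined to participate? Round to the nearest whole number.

118

COOP1 = 251 / D = 0.592
D = 251 / 0.592 = 424.0
Remaining denominator categories sum to 306
declined to participate = 424.0 − 306 ≈ 118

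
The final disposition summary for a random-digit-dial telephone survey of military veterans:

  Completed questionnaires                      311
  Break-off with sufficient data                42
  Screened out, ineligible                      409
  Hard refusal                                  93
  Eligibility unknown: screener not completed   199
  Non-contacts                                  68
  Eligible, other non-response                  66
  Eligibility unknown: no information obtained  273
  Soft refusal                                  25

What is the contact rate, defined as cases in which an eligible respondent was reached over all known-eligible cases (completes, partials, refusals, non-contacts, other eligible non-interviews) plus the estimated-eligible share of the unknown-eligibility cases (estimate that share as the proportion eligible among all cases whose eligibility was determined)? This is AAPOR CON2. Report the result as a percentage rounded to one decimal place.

60.6%

Refused = 93 + 25 = 118
Unknown if eligible = 199 + 273 = 472
Numerator → 311 + 42 + 118 + 66 = 537
Known eligible → 311 + 42 + 118 + 68 + 66 = 605
e = 605 / (605 + 409) = 605 / 1014 = 0.5966
e × U → 0.5966 × 472 = 281.60
Base → 605 + 281.60 = 886.60
CON2 = 537 / 886.60 = 0.6057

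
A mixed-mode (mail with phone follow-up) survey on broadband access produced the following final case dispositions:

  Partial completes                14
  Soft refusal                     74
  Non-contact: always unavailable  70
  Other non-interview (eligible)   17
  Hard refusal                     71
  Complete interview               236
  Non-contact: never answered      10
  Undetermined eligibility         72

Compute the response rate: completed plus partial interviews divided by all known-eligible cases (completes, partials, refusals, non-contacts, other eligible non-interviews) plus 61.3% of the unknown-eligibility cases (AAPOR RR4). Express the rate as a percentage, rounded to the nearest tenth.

46.6%

Refused = 71 + 74 = 145
Non-contacts = 10 + 70 = 80
Numerator → 236 + 14 = 250
Known eligible → 236 + 14 + 145 + 80 + 17 = 492
Estimated eligible among unknowns → 0.6130 × 72 = 44.14
Base → 492 + 44.14 = 536.14
RR4 = 250 / 536.14 = 0.4663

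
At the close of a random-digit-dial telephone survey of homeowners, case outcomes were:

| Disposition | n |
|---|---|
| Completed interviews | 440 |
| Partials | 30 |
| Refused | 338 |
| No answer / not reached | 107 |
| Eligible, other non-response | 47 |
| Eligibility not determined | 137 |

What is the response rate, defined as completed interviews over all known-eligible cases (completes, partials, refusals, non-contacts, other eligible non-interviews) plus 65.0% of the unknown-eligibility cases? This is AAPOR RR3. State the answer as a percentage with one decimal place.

Num = 440
Eligible (known) = 440 + 30 + 338 + 107 + 47 = 962
Eligible share of unknowns = 0.6500 × 137 = 89.05
Denominator = 962 + 89.05 = 1051.05
RR3 = 440 / 1051.05 = 0.4186

41.9%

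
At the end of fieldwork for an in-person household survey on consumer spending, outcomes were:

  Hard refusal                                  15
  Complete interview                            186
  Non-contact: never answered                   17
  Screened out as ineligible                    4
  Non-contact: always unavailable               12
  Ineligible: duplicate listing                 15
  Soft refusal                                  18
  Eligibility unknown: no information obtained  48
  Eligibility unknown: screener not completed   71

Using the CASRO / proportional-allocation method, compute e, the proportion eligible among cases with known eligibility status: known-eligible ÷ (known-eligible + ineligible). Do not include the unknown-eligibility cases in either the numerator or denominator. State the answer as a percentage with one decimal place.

92.9%

Refused = 15 + 18 = 33
Non-contacts = 17 + 12 = 29
Unknown eligibility = 71 + 48 = 119
Out of scope = 4 + 15 = 19
Eligible (known) → 186 + 33 + 29 = 248
e = 248 / (248 + 19) = 248 / 267 = 0.9288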